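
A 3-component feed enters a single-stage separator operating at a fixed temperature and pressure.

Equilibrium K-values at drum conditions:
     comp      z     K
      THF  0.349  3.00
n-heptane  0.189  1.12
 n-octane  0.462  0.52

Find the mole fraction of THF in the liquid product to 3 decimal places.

x_THF = 0.151

Rachford–Rice: g(ψ) = Σ zᵢ(Kᵢ−1)/(1+ψ(Kᵢ−1)) = 0.
g(0) = ΣzᵢKᵢ − 1 = 0.499 and g(1) = 1 − Σzᵢ/Kᵢ = -0.174, so a root lies in (0, 1).
Newton iteration, ψ⁰ = 0.69:
  ψ = 0.690: g = -0.0174, g' = -0.487 → ψ = 0.654
Converged at ψ = 0.654.
Compositions from xᵢ = zᵢ/(1+ψ(Kᵢ−1)), yᵢ = Kᵢxᵢ:
  THF: x = 0.151, y = 0.453
  n-heptane: x = 0.175, y = 0.196
  n-octane: x = 0.674, y = 0.350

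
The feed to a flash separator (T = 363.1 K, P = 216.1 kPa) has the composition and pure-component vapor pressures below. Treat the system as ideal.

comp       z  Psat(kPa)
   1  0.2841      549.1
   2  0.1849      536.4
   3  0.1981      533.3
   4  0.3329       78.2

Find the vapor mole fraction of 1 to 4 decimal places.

Raoult's law: Kᵢ = Pᵢˢᵃᵗ/P = Pᵢˢᵃᵗ/216.1.
  K_1 = 549.1/216.1 = 2.540953, K_2 = 536.4/216.1 = 2.482184, K_3 = 533.3/216.1 = 2.467839, K_4 = 78.2/216.1 = 0.361870
Newton iteration, ψ⁰ = 0.5:
  ψ = 0.5000: g = 0.26040, g' = -0.7835 → ψ = 0.8323
  ψ = 0.8323: g = -0.00772, g' = -0.9140 → ψ = 0.8239
  ψ = 0.8239: g = -0.00004, g' = -0.9035 → ψ = 0.8238
Converged at ψ = 0.8238.
Compositions from xᵢ = zᵢ/(1+ψ(Kᵢ−1)), yᵢ = Kᵢxᵢ:
  1: x = 0.1252, y = 0.3181
  2: x = 0.0832, y = 0.2066
  3: x = 0.0897, y = 0.2213
  4: x = 0.7019, y = 0.2540

y_1 = 0.3181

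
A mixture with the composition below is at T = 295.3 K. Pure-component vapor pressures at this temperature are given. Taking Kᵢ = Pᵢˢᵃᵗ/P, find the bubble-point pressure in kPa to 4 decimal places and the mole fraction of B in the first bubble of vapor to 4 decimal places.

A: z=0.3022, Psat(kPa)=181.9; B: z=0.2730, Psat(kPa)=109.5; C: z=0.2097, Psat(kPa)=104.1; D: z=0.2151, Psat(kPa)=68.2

Pbub = 121.3633 kPa, y_B = 0.2463

At the bubble point ψ → 0, so ΣzᵢKᵢ = 1 with Kᵢ = Pᵢˢᵃᵗ/P ⇒ P = ΣzᵢPᵢˢᵃᵗ.
P = 0.3022·181.9 + 0.2730·109.5 + 0.2097·104.1 + 0.2151·68.2 = 121.3633 kPa
yᵢ = zᵢPᵢˢᵃᵗ/P ⇒ y_B = 0.2730·109.5/121.3633 = 0.2463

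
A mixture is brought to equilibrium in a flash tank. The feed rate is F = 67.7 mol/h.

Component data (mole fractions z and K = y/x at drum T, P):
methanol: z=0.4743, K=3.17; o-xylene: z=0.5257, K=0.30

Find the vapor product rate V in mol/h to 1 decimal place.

Material balance + equilibrium reduce to Σ zᵢ(Kᵢ−1)/(1+V/F(Kᵢ−1)) = 0.
Feasibility: ΣzᵢKᵢ = 1.6612, Σzᵢ/Kᵢ = 1.9020 — both > 1, two phases present.
Iterate (Newton) starting at V/F = 0.68:
  V/F = 0.6800: g = -0.28652, g' = -1.3026 → V/F = 0.4600
  V/F = 0.4600: g = -0.02772, g' = -1.1197 → V/F = 0.4353
Converged at V/F = 0.4353.
Then V = V/F·F = 0.4353·67.7 = 29.5 mol/h and L = F − V = 38.2 mol/h.

V = 29.5 mol/h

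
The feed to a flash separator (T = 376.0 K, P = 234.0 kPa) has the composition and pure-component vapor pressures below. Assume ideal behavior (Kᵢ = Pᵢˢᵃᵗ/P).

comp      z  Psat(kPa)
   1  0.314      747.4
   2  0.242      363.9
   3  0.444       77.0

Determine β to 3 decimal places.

β = 0.483

Raoult's law: Kᵢ = Pᵢˢᵃᵗ/P = Pᵢˢᵃᵗ/234.0.
  K_1 = 747.4/234.0 = 3.19402, K_2 = 363.9/234.0 = 1.55513, K_3 = 77.0/234.0 = 0.32906
Let β = V/F and solve Σ zᵢ(Kᵢ−1)/(1+β(Kᵢ−1)) = 0.
Feasibility: ΣzᵢKᵢ = 1.525, Σzᵢ/Kᵢ = 1.603 — both > 1, two phases present.
Iterate (Newton) starting at β = 0.5:
  β = 0.500: g = -0.0146, g' = -0.842 → β = 0.483
Converged at β = 0.483.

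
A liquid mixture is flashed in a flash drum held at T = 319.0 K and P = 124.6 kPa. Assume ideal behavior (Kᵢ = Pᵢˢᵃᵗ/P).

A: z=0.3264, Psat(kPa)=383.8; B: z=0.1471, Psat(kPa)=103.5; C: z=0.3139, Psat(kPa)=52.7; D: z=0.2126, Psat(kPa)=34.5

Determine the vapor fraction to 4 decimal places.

Raoult's law: Kᵢ = Pᵢˢᵃᵗ/P = Pᵢˢᵃᵗ/124.6.
  K_A = 383.8/124.6 = 3.080257, K_B = 103.5/124.6 = 0.830658, K_C = 52.7/124.6 = 0.422953, K_D = 34.5/124.6 = 0.276886
Rachford–Rice: g(ψ) = Σ zᵢ(Kᵢ−1)/(1+ψ(Kᵢ−1)) = 0.
Check two-phase: ΣzᵢKᵢ = 1.3192 > 1 and Σzᵢ/Kᵢ = 1.7930 > 1, so g(0) = 0.3192 > 0 and g(1) = -0.7930 < 0.
Iterate (Newton) starting at ψ = 0.5:
  ψ = 0.5000: g = -0.18978, g' = -0.8236 → ψ = 0.2696
  ψ = 0.2696: g = 0.00347, g' = -0.9026 → ψ = 0.2734
Converged at ψ = 0.2734.

ψ = 0.2734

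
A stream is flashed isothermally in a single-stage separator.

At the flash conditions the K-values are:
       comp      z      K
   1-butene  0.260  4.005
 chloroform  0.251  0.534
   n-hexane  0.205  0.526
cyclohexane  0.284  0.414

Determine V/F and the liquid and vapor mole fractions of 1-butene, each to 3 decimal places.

Material balance + equilibrium reduce to Σ zᵢ(Kᵢ−1)/(1+V/F(Kᵢ−1)) = 0.
g(0) = ΣzᵢKᵢ − 1 = 0.401 and g(1) = 1 − Σzᵢ/Kᵢ = -0.611, so a root lies in (0, 1).
Iterate (Newton) starting at V/F = 0.66:
  V/F = 0.660: g = -0.3198, g' = -0.734 → V/F = 0.224
  V/F = 0.224: g = 0.0356, g' = -1.092 → V/F = 0.257
  V/F = 0.257: g = 0.0013, g' = -1.013 → V/F = 0.258
Converged at V/F = 0.258.
Compositions from xᵢ = zᵢ/(1+V/F(Kᵢ−1)), yᵢ = Kᵢxᵢ:
  1-butene: x = 0.146, y = 0.586
  chloroform: x = 0.285, y = 0.152
  n-hexane: x = 0.234, y = 0.123
  cyclohexane: x = 0.335, y = 0.139

V/F = 0.258, x_1-butene = 0.146, y_1-butene = 0.586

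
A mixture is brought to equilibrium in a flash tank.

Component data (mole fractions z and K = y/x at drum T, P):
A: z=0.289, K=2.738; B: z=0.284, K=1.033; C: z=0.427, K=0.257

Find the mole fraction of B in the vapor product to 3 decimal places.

Let β = V/F and solve Σ zᵢ(Kᵢ−1)/(1+β(Kᵢ−1)) = 0.
Feasibility: ΣzᵢKᵢ = 1.194, Σzᵢ/Kᵢ = 2.042 — both > 1, two phases present.
Newton iteration, β⁰ = 0.5:
  β = 0.500: g = -0.2268, g' = -0.847 → β = 0.232
  β = 0.232: g = -0.0162, g' = -0.788 → β = 0.212
Converged at β = 0.212.
Compositions from xᵢ = zᵢ/(1+β(Kᵢ−1)), yᵢ = Kᵢxᵢ:
  A: x = 0.211, y = 0.578
  B: x = 0.282, y = 0.291
  C: x = 0.507, y = 0.130

y_B = 0.291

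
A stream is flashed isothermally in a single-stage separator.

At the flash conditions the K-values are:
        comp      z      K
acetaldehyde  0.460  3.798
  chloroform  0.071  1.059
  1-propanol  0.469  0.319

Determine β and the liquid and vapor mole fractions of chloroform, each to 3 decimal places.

β = 0.550, x_chloroform = 0.069, y_chloroform = 0.073

Material balance + equilibrium reduce to Σ zᵢ(Kᵢ−1)/(1+β(Kᵢ−1)) = 0.
Feasibility: ΣzᵢKᵢ = 1.972, Σzᵢ/Kᵢ = 1.658 — both > 1, two phases present.
Iterate (Newton) starting at β = 0.54:
  β = 0.540: g = 0.0115, g' = -1.116 → β = 0.550
Converged at β = 0.550.
Compositions from xᵢ = zᵢ/(1+β(Kᵢ−1)), yᵢ = Kᵢxᵢ:
  acetaldehyde: x = 0.181, y = 0.688
  chloroform: x = 0.069, y = 0.073
  1-propanol: x = 0.750, y = 0.239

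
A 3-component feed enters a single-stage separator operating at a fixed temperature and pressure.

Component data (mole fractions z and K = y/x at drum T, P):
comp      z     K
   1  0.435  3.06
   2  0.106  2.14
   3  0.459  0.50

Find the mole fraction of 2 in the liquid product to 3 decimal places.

x_2 = 0.054

Newton iteration, V/F⁰ = 0.54:
  V/F = 0.540: g = 0.1846, g' = -0.682 → V/F = 0.811
  V/F = 0.811: g = 0.0124, g' = -0.621 → V/F = 0.831
Converged at V/F = 0.831.
Compositions from xᵢ = zᵢ/(1+V/F(Kᵢ−1)), yᵢ = Kᵢxᵢ:
  1: x = 0.160, y = 0.491
  2: x = 0.054, y = 0.117
  3: x = 0.785, y = 0.393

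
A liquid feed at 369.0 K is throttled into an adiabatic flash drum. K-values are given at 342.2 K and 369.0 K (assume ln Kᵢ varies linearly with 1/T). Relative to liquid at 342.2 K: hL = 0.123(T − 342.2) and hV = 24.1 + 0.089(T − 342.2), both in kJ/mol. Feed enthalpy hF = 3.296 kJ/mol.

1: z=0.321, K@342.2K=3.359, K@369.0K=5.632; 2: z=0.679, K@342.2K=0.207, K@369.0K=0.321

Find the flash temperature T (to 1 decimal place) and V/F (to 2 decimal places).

Adiabatic flash: solve Rachford–Rice at each trial T, then check hF = ψ·hV(T) + (1−ψ)·hL(T).
  T = 342.2 K: K = (3.359, 0.207), RR gives ψ = 0.117, H_out = 2.819 kJ/mol
  T = 369.0 K: K = (5.632, 0.321), RR gives ψ = 0.326, H_out = 10.860 kJ/mol
  T = 355.6 K: K = (4.392, 0.260), RR gives ψ = 0.234, H_out = 7.171 kJ/mol
  T = 348.9 K: K = (3.851, 0.232), RR gives ψ = 0.180, H_out = 5.122 kJ/mol
  T = 345.5 K: K = (3.595, 0.219), RR gives ψ = 0.150, H_out = 3.993 kJ/mol
  T = 343.9 K: K = (3.479, 0.213), RR gives ψ = 0.134, H_out = 3.434 kJ/mol
Linear interpolation between T = 342.2 (H_out = 2.819) and T = 343.9 (H_out = 3.434) on hF = 3.296 gives T ≈ 343.5 K, at which ψ = 0.13.

T = 343.5 K, V/F = 0.13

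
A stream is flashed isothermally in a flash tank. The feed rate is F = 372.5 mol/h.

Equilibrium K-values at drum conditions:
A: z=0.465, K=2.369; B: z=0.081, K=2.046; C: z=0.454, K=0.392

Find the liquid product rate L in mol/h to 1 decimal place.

Rachford–Rice: g(V/F) = Σ zᵢ(Kᵢ−1)/(1+V/F(Kᵢ−1)) = 0.
Check two-phase: ΣzᵢKᵢ = 1.445 > 1 and Σzᵢ/Kᵢ = 1.394 > 1, so g(0) = 0.445 > 0 and g(1) = -0.394 < 0.
Iterate (Newton) starting at V/F = 0.31:
  V/F = 0.310: g = 0.1708, g' = -0.735 → V/F = 0.542
  V/F = 0.542: g = 0.0076, g' = -0.697 → V/F = 0.553
Converged at V/F = 0.553.
Then V = V/F·F = 0.5532·372.5 = 206.1 mol/h and L = F − V = 166.4 mol/h.

L = 166.4 mol/h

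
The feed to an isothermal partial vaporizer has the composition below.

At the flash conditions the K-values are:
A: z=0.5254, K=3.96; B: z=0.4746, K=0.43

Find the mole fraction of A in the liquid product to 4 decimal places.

x_A = 0.1615

Rachford–Rice: g(ψ) = Σ zᵢ(Kᵢ−1)/(1+ψ(Kᵢ−1)) = 0.
g(0) = ΣzᵢKᵢ − 1 = 1.2847 and g(1) = 1 − Σzᵢ/Kᵢ = -0.2364, so a root lies in (0, 1).
Binary case is linear: z₁(K₁−1)(1+ψ(K₂−1)) + z₂(K₂−1)(1+ψ(K₁−1)) = 0
⇒ ψ = [z₁(K₁−1)+z₂(K₂−1)] / [−(K₁−1)(K₂−1)] = 1.28466/1.68720 = 0.7614
Compositions from xᵢ = zᵢ/(1+ψ(Kᵢ−1)), yᵢ = Kᵢxᵢ:
  A: x = 0.1615, y = 0.6394
  B: x = 0.8385, y = 0.3606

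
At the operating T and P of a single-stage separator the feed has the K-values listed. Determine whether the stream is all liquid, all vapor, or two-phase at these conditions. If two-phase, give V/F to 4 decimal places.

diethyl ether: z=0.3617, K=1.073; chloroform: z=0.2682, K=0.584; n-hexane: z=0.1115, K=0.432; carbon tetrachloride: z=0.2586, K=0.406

ΣzᵢKᵢ = 0.6979; Σzᵢ/Kᵢ = 1.6914.
Since ΣzᵢKᵢ < 1 the mixture is below its bubble point — single liquid phase.

all liquid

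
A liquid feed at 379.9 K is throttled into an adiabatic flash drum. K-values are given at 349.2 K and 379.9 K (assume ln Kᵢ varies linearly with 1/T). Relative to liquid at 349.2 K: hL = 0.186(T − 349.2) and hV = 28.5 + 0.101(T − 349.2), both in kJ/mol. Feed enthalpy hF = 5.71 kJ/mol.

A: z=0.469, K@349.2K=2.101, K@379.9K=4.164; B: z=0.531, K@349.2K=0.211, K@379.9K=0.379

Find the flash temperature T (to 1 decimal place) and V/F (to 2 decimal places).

T = 352.2 K, V/F = 0.18

Adiabatic flash: solve Rachford–Rice at each trial T, then check hF = ψ·hV(T) + (1−ψ)·hL(T).
  T = 349.2 K: K = (2.101, 0.211), RR gives ψ = 0.112, H_out = 3.196 kJ/mol
  T = 379.9 K: K = (4.164, 0.379), RR gives ψ = 0.587, H_out = 20.918 kJ/mol
  T = 364.5 K: K = (2.997, 0.286), RR gives ψ = 0.391, H_out = 13.482 kJ/mol
  T = 356.9 K: K = (2.522, 0.247), RR gives ψ = 0.274, H_out = 9.054 kJ/mol
  T = 353.0 K: K = (2.301, 0.228), RR gives ψ = 0.200, H_out = 6.331 kJ/mol
  T = 351.1 K: K = (2.199, 0.219), RR gives ψ = 0.158, H_out = 4.835 kJ/mol
Linear interpolation between T = 351.1 (H_out = 4.835) and T = 353.0 (H_out = 6.331) on hF = 5.71 gives T ≈ 352.2 K, at which ψ = 0.18.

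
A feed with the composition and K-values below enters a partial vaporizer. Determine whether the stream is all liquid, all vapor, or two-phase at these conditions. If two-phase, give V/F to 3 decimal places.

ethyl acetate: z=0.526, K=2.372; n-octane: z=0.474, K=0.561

ΣzᵢKᵢ = 1.514; Σzᵢ/Kᵢ = 1.067.
Both exceed 1, so a two-phase solution exists.
Rachford–Rice: g(ψ) = Σ zᵢ(Kᵢ−1)/(1+ψ(Kᵢ−1)) = 0.
Iterate (Newton) starting at ψ = 0.39:
  ψ = 0.390: g = 0.2190, g' = -0.553 → ψ = 0.786
  ψ = 0.786: g = 0.0295, g' = -0.442 → ψ = 0.853
Converged at ψ = 0.853.

two-phase, V/F = 0.853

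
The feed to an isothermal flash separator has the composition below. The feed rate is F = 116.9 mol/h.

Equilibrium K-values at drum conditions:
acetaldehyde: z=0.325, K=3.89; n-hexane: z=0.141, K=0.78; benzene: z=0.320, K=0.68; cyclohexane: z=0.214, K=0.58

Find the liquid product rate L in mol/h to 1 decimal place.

Rachford–Rice: g(β) = Σ zᵢ(Kᵢ−1)/(1+β(Kᵢ−1)) = 0.
Feasibility: ΣzᵢKᵢ = 1.716, Σzᵢ/Kᵢ = 1.104 — both > 1, two phases present.
Newton iteration, β⁰ = 0.5:
  β = 0.500: g = 0.1136, g' = -0.570 → β = 0.699
  β = 0.699: g = 0.0150, g' = -0.437 → β = 0.734
Converged at β = 0.734.
Then V = β·F = 0.7344·116.9 = 85.8 mol/h and L = F − V = 31.1 mol/h.

L = 31.1 mol/h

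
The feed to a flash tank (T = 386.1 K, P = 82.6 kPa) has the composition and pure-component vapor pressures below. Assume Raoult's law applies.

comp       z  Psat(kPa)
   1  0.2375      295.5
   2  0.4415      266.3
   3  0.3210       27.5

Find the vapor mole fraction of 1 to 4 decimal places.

y_1 = 0.2598

Raoult's law: Kᵢ = Pᵢˢᵃᵗ/P = Pᵢˢᵃᵗ/82.6.
  K_1 = 295.5/82.6 = 3.577482, K_2 = 266.3/82.6 = 3.223971, K_3 = 27.5/82.6 = 0.332930
Newton iteration, ψ⁰ = 0.51:
  ψ = 0.5100: g = 0.40001, g' = -1.1021 → ψ = 0.8730
  ψ = 0.8730: g = 0.00949, g' = -1.2206 → ψ = 0.8807
Converged at ψ = 0.8807.
Compositions from xᵢ = zᵢ/(1+ψ(Kᵢ−1)), yᵢ = Kᵢxᵢ:
  1: x = 0.0726, y = 0.2598
  2: x = 0.1492, y = 0.4811
  3: x = 0.7781, y = 0.2591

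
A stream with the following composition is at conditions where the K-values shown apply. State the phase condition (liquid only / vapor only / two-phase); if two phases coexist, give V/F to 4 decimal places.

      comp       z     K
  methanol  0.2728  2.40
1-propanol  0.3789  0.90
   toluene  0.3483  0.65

two-phase, V/F = 0.6573

ΣzᵢKᵢ = 1.2221; Σzᵢ/Kᵢ = 1.0705.
Both exceed 1, so a two-phase solution exists.
Material balance + equilibrium reduce to Σ zᵢ(Kᵢ−1)/(1+ψ(Kᵢ−1)) = 0.
Newton iteration, ψ⁰ = 0.5:
  ψ = 0.5000: g = 0.03701, g' = -0.2519 → ψ = 0.6469
  ψ = 0.6469: g = 0.00231, g' = -0.2229 → ψ = 0.6573
Converged at ψ = 0.6573.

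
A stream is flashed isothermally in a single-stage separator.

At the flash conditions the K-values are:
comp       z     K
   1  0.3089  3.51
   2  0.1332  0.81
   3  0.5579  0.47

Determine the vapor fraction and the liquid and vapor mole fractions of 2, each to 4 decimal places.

ψ = 0.3791, x_2 = 0.1435, y_2 = 0.1163

Material balance + equilibrium reduce to Σ zᵢ(Kᵢ−1)/(1+ψ(Kᵢ−1)) = 0.
g(0) = ΣzᵢKᵢ − 1 = 0.4543 and g(1) = 1 − Σzᵢ/Kᵢ = -0.4395, so a root lies in (0, 1).
Newton–Raphson from ψ = 0.42:
  ψ = 0.4200: g = -0.03042, g' = -0.7262 → ψ = 0.3781
  ψ = 0.3781: g = 0.00074, g' = -0.7630 → ψ = 0.3791
Converged at ψ = 0.3791.
Compositions from xᵢ = zᵢ/(1+ψ(Kᵢ−1)), yᵢ = Kᵢxᵢ:
  1: x = 0.1583, y = 0.5556
  2: x = 0.1435, y = 0.1163
  3: x = 0.6982, y = 0.3281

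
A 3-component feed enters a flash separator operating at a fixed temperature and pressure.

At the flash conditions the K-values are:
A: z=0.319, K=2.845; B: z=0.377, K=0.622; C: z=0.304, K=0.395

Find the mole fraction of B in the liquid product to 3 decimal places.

Rachford–Rice: g(ψ) = Σ zᵢ(Kᵢ−1)/(1+ψ(Kᵢ−1)) = 0.
g(0) = ΣzᵢKᵢ − 1 = 0.262 and g(1) = 1 − Σzᵢ/Kᵢ = -0.488, so a root lies in (0, 1).
Newton iteration, ψ⁰ = 0.5:
  ψ = 0.500: g = -0.1333, g' = -0.604 → ψ = 0.280
  ψ = 0.280: g = 0.0076, g' = -0.701 → ψ = 0.290
Converged at ψ = 0.290.
Compositions from xᵢ = zᵢ/(1+ψ(Kᵢ−1)), yᵢ = Kᵢxᵢ:
  A: x = 0.208, y = 0.591
  B: x = 0.423, y = 0.263
  C: x = 0.369, y = 0.146

x_B = 0.423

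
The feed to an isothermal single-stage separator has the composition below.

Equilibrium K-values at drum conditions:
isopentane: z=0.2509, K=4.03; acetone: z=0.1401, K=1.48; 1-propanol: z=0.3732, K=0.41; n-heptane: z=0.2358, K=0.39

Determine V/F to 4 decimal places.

Material balance + equilibrium reduce to Σ zᵢ(Kᵢ−1)/(1+V/F(Kᵢ−1)) = 0.
g(0) = ΣzᵢKᵢ − 1 = 0.4634 and g(1) = 1 − Σzᵢ/Kᵢ = -0.6718, so a root lies in (0, 1).
Newton–Raphson from V/F = 0.5:
  V/F = 0.5000: g = -0.16278, g' = -0.8282 → V/F = 0.3035
  V/F = 0.3035: g = 0.01004, g' = -0.9747 → V/F = 0.3138
Converged at V/F = 0.3138.

V/F = 0.3138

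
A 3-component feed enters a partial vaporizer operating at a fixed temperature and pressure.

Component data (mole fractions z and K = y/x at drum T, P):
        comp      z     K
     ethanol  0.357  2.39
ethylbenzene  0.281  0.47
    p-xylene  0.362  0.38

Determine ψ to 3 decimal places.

Let ψ = V/F and solve Σ zᵢ(Kᵢ−1)/(1+ψ(Kᵢ−1)) = 0.
Feasibility: ΣzᵢKᵢ = 1.123, Σzᵢ/Kᵢ = 1.700 — both > 1, two phases present.
Iterate (Newton) starting at ψ = 0.5:
  ψ = 0.500: g = -0.2351, g' = -0.678 → ψ = 0.153
  ψ = 0.153: g = -0.0011, g' = -0.732 → ψ = 0.152
Converged at ψ = 0.152.

ψ = 0.152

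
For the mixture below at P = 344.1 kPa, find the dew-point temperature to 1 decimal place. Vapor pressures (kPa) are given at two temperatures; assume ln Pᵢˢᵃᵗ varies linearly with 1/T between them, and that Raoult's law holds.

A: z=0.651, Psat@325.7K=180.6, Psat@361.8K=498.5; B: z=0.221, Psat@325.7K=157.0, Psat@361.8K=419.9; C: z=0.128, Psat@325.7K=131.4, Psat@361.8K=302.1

Dew-point temperature: Σzᵢ·P/Pᵢˢᵃᵗ(T) = 1. Interpolate ln Pᵢˢᵃᵗ = aᵢ + bᵢ/T.
  T = 325.7 K: ΣzᵢP/Pᵢˢᵃᵗ = 2.0599
  T = 361.8 K: ΣzᵢP/Pᵢˢᵃᵗ = 0.7763
  T = 343.8 K: ΣzᵢP/Pᵢˢᵃᵗ = 1.2302
  T = 352.8 K: ΣzᵢP/Pᵢˢᵃᵗ = 0.9714
  T = 348.3 K: ΣzᵢP/Pᵢˢᵃᵗ = 1.0914
  T = 350.6 K: ΣzᵢP/Pᵢˢᵃᵗ = 1.0279
Interpolating between 350.6 K and 352.8 K gives T ≈ 351.7 K.

T = 351.7 K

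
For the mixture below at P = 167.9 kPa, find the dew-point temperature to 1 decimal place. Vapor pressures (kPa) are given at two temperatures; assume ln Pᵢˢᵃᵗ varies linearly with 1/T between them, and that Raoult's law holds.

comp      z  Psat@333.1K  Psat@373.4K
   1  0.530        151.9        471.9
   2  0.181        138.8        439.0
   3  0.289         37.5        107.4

T = 359.6 K

Dew-point temperature: Σzᵢ·P/Pᵢˢᵃᵗ(T) = 1. Interpolate ln Pᵢˢᵃᵗ = aᵢ + bᵢ/T.
  T = 333.1 K: ΣzᵢP/Pᵢˢᵃᵗ = 2.0987
  T = 373.4 K: ΣzᵢP/Pᵢˢᵃᵗ = 0.7096
  T = 353.2 K: ΣzᵢP/Pᵢˢᵃᵗ = 1.1845
  T = 363.3 K: ΣzᵢP/Pᵢˢᵃᵗ = 0.9102
  T = 358.2 K: ΣzᵢP/Pᵢˢᵃᵗ = 1.0378
  T = 360.8 K: ΣzᵢP/Pᵢˢᵃᵗ = 0.9702
  T = 359.5 K: ΣzᵢP/Pᵢˢᵃᵗ = 1.0033
Interpolating between 359.5 K and 360.8 K gives T ≈ 359.6 K.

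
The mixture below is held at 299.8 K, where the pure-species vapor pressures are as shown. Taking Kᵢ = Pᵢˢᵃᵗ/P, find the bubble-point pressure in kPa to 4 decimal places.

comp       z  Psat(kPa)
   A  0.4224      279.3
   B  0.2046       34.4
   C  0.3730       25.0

At the bubble point ψ → 0, so ΣzᵢKᵢ = 1 with Kᵢ = Pᵢˢᵃᵗ/P ⇒ P = ΣzᵢPᵢˢᵃᵗ.
P = 0.4224·279.3 + 0.2046·34.4 + 0.3730·25.0 = 134.3396 kPa

Pbub = 134.3396 kPa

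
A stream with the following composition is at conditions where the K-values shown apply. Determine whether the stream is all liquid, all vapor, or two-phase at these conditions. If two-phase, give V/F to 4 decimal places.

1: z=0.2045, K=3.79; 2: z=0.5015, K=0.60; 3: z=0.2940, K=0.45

ΣzᵢKᵢ = 1.2083; Σzᵢ/Kᵢ = 1.5431.
Both exceed 1, so a two-phase solution exists.
Material balance + equilibrium reduce to Σ zᵢ(Kᵢ−1)/(1+ψ(Kᵢ−1)) = 0.
Newton iteration, ψ⁰ = 0.56:
  ψ = 0.5600: g = -0.26951, g' = -0.5614 → ψ = 0.0799
  ψ = 0.0799: g = 0.09014, g' = -1.2471 → ψ = 0.1522
  ψ = 0.1522: g = 0.01039, g' = -0.9812 → ψ = 0.1628
  ψ = 0.1628: g = 0.00016, g' = -0.9518 → ψ = 0.1630
Converged at ψ = 0.1630.

two-phase, V/F = 0.1630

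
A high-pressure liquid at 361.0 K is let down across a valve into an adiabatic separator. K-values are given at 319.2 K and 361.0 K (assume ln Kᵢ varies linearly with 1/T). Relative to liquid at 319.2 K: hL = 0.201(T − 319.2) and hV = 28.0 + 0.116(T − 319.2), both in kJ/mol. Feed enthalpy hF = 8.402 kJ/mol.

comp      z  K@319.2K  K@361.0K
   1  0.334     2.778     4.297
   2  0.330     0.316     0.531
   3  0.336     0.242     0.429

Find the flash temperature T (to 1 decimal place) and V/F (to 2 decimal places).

Adiabatic flash: solve Rachford–Rice at each trial T, then check hF = ψ·hV(T) + (1−ψ)·hL(T).
  T = 319.2 K: K = (2.778, 0.316, 0.242), RR gives ψ = 0.088, H_out = 2.474 kJ/mol
  T = 361.0 K: K = (4.297, 0.531, 0.429), RR gives ψ = 0.438, H_out = 19.108 kJ/mol
  T = 340.1 K: K = (3.502, 0.416, 0.328), RR gives ψ = 0.265, H_out = 11.145 kJ/mol
  T = 329.6 K: K = (3.129, 0.364, 0.283), RR gives ψ = 0.180, H_out = 6.979 kJ/mol
  T = 334.9 K: K = (3.315, 0.390, 0.305), RR gives ψ = 0.223, H_out = 9.115 kJ/mol
  T = 332.2 K: K = (3.219, 0.377, 0.294), RR gives ψ = 0.202, H_out = 8.037 kJ/mol
  T = 333.5 K: K = (3.265, 0.383, 0.299), RR gives ψ = 0.212, H_out = 8.558 kJ/mol
Linear interpolation between T = 332.2 (H_out = 8.037) and T = 333.5 (H_out = 8.558) on hF = 8.402 gives T ≈ 333.1 K, at which ψ = 0.21.

T = 333.1 K, V/F = 0.21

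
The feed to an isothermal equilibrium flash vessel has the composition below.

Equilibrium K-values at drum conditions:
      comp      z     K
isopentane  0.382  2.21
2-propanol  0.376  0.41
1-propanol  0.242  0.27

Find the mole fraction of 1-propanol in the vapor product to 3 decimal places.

Rachford–Rice: g(β) = Σ zᵢ(Kᵢ−1)/(1+β(Kᵢ−1)) = 0.
Check two-phase: ΣzᵢKᵢ = 1.064 > 1 and Σzᵢ/Kᵢ = 1.986 > 1, so g(0) = 0.064 > 0 and g(1) = -0.986 < 0.
Iterate (Newton) starting at β = 0.5:
  β = 0.500: g = -0.3049, g' = -0.800 → β = 0.119
  β = 0.119: g = -0.0280, g' = -0.733 → β = 0.081
Converged at β = 0.081.
Compositions from xᵢ = zᵢ/(1+β(Kᵢ−1)), yᵢ = Kᵢxᵢ:
  isopentane: x = 0.348, y = 0.769
  2-propanol: x = 0.395, y = 0.162
  1-propanol: x = 0.257, y = 0.069

y_1-propanol = 0.069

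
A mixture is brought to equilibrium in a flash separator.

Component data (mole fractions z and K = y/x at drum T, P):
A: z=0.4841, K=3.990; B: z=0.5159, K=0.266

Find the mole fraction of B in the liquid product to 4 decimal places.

x_B = 0.8029

Material balance + equilibrium reduce to Σ zᵢ(Kᵢ−1)/(1+β(Kᵢ−1)) = 0.
g(0) = ΣzᵢKᵢ − 1 = 1.0688 and g(1) = 1 − Σzᵢ/Kᵢ = -1.0608, so a root lies in (0, 1).
Binary case is linear: z₁(K₁−1)(1+β(K₂−1)) + z₂(K₂−1)(1+β(K₁−1)) = 0
⇒ β = [z₁(K₁−1)+z₂(K₂−1)] / [−(K₁−1)(K₂−1)] = 1.06879/2.19466 = 0.4870
Compositions from xᵢ = zᵢ/(1+β(Kᵢ−1)), yᵢ = Kᵢxᵢ:
  A: x = 0.1971, y = 0.7864
  B: x = 0.8029, y = 0.2136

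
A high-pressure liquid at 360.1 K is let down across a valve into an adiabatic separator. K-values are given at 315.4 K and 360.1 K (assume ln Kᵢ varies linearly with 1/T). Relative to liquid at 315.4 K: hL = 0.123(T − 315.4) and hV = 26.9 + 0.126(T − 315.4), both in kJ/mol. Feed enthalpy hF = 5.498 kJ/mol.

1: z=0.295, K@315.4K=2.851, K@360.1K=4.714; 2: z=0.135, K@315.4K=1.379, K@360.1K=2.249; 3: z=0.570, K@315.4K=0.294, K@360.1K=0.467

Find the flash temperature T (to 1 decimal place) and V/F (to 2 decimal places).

T = 317.2 K, V/F = 0.20

Adiabatic flash: solve Rachford–Rice at each trial T, then check hF = ψ·hV(T) + (1−ψ)·hL(T).
  T = 315.4 K: K = (2.851, 1.379, 0.294), RR gives ψ = 0.176, H_out = 4.743 kJ/mol
  T = 360.1 K: K = (4.714, 2.249, 0.467), RR gives ψ = 0.587, H_out = 21.356 kJ/mol
  T = 337.8 K: K = (3.730, 1.791, 0.376), RR gives ψ = 0.392, H_out = 13.329 kJ/mol
  T = 326.6 K: K = (3.276, 1.579, 0.334), RR gives ψ = 0.291, H_out = 9.214 kJ/mol
  T = 321.0 K: K = (3.060, 1.477, 0.314), RR gives ψ = 0.236, H_out = 7.042 kJ/mol
  T = 318.2 K: K = (2.954, 1.428, 0.304), RR gives ψ = 0.207, H_out = 5.911 kJ/mol
  T = 316.8 K: K = (2.902, 1.403, 0.299), RR gives ψ = 0.192, H_out = 5.332 kJ/mol
Linear interpolation between T = 316.8 (H_out = 5.332) and T = 318.2 (H_out = 5.911) on hF = 5.498 gives T ≈ 317.2 K, at which ψ = 0.20.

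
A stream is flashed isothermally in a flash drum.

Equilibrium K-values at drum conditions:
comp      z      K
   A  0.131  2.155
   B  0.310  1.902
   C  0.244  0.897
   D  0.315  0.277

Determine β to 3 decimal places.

β = 0.330

Let β = V/F and solve Σ zᵢ(Kᵢ−1)/(1+β(Kᵢ−1)) = 0.
Check two-phase: ΣzᵢKᵢ = 1.178 > 1 and Σzᵢ/Kᵢ = 1.633 > 1, so g(0) = 0.178 > 0 and g(1) = -0.633 < 0.
Newton iteration, β⁰ = 0.52:
  β = 0.520: g = -0.1066, g' = -0.611 → β = 0.345
  β = 0.345: g = -0.0083, g' = -0.531 → β = 0.330
Converged at β = 0.330.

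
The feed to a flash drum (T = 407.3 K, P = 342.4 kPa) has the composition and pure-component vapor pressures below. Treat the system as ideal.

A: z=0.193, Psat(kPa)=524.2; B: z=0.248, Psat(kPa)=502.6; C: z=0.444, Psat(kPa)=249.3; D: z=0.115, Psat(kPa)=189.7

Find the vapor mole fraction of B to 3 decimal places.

y_B = 0.320

Raoult's law: Kᵢ = Pᵢˢᵃᵗ/P = Pᵢˢᵃᵗ/342.4.
  K_A = 524.2/342.4 = 1.53096, K_B = 502.6/342.4 = 1.46787, K_C = 249.3/342.4 = 0.72810, K_D = 189.7/342.4 = 0.55403
Iterate (Newton) starting at ψ = 0.5:
  ψ = 0.500: g = -0.0307, g' = -0.151 → ψ = 0.297
Converged at ψ = 0.297.
Compositions from xᵢ = zᵢ/(1+ψ(Kᵢ−1)), yᵢ = Kᵢxᵢ:
  A: x = 0.167, y = 0.255
  B: x = 0.218, y = 0.320
  C: x = 0.483, y = 0.352
  D: x = 0.133, y = 0.073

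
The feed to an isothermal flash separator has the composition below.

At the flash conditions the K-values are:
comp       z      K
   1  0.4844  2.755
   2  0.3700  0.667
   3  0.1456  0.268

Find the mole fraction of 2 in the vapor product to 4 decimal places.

y_2 = 0.3222

Let ψ = V/F and solve Σ zᵢ(Kᵢ−1)/(1+ψ(Kᵢ−1)) = 0.
Feasibility: ΣzᵢKᵢ = 1.6203, Σzᵢ/Kᵢ = 1.2738 — both > 1, two phases present.
Iterate (Newton) starting at ψ = 0.68:
  ψ = 0.6800: g = 0.01610, g' = -0.6880 → ψ = 0.7034
  ψ = 0.7034: g = -0.00014, g' = -0.7003 → ψ = 0.7032
Converged at ψ = 0.7032.
Compositions from xᵢ = zᵢ/(1+ψ(Kᵢ−1)), yᵢ = Kᵢxᵢ:
  1: x = 0.2168, y = 0.5973
  2: x = 0.4831, y = 0.3222
  3: x = 0.3000, y = 0.0804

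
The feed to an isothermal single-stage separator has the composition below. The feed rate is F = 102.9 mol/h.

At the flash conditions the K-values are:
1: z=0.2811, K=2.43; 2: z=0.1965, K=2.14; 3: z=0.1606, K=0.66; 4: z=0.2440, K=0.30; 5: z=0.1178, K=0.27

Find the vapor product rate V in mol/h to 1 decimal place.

Material balance + equilibrium reduce to Σ zᵢ(Kᵢ−1)/(1+ψ(Kᵢ−1)) = 0.
Feasibility: ΣzᵢKᵢ = 1.3146, Σzᵢ/Kᵢ = 1.7005 — both > 1, two phases present.
Iterate (Newton) starting at ψ = 0.6:
  ψ = 0.6000: g = -0.16673, g' = -0.8400 → ψ = 0.4015
  ψ = 0.4015: g = -0.01344, g' = -0.7340 → ψ = 0.3832
Converged at ψ = 0.3832.
Then V = ψ·F = 0.3832·102.9 = 39.4 mol/h and L = F − V = 63.5 mol/h.

V = 39.4 mol/h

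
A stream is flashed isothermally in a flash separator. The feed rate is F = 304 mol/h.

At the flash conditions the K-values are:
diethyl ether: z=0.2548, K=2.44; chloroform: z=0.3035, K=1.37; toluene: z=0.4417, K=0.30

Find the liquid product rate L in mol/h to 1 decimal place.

Rachford–Rice: g(V/F) = Σ zᵢ(Kᵢ−1)/(1+V/F(Kᵢ−1)) = 0.
Feasibility: ΣzᵢKᵢ = 1.1700, Σzᵢ/Kᵢ = 1.7983 — both > 1, two phases present.
Newton iteration, V/F⁰ = 0.5:
  V/F = 0.5000: g = -0.16759, g' = -0.7205 → V/F = 0.2674
  V/F = 0.2674: g = -0.01329, g' = -0.6374 → V/F = 0.2465
  V/F = 0.2465: g = 0.00001, g' = -0.6388 → V/F = 0.2466
Converged at V/F = 0.2466.
Then V = V/F·F = 0.2466·304 = 75.0 mol/h and L = F − V = 229.0 mol/h.

L = 229.0 mol/h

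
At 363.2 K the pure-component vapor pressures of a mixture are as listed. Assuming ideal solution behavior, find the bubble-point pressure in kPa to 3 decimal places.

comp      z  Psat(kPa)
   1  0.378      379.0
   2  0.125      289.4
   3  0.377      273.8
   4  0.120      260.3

Pbub = 313.896 kPa

At the bubble point ψ → 0, so ΣzᵢKᵢ = 1 with Kᵢ = Pᵢˢᵃᵗ/P ⇒ P = ΣzᵢPᵢˢᵃᵗ.
P = 0.378·379.0 + 0.125·289.4 + 0.377·273.8 + 0.120·260.3 = 313.896 kPa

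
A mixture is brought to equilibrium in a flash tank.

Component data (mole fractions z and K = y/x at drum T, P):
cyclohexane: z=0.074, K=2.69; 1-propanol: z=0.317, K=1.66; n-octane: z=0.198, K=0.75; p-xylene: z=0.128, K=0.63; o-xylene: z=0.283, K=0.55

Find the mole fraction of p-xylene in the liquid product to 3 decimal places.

x_p-xylene = 0.145

Material balance + equilibrium reduce to Σ zᵢ(Kᵢ−1)/(1+ψ(Kᵢ−1)) = 0.
g(0) = ΣzᵢKᵢ − 1 = 0.110 and g(1) = 1 − Σzᵢ/Kᵢ = -0.200, so a root lies in (0, 1).
Newton–Raphson from ψ = 0.5:
  ψ = 0.500: g = -0.0539, g' = -0.278 → ψ = 0.306
  ψ = 0.306: g = 0.0018, g' = -0.301 → ψ = 0.312
Converged at ψ = 0.312.
Compositions from xᵢ = zᵢ/(1+ψ(Kᵢ−1)), yᵢ = Kᵢxᵢ:
  cyclohexane: x = 0.048, y = 0.130
  1-propanol: x = 0.263, y = 0.436
  n-octane: x = 0.215, y = 0.161
  p-xylene: x = 0.145, y = 0.091
  o-xylene: x = 0.329, y = 0.181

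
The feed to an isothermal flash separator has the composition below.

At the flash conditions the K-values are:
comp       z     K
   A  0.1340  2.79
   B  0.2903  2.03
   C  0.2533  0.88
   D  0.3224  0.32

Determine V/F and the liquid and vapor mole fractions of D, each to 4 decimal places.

Newton iteration, V/F⁰ = 0.5:
  V/F = 0.5000: g = -0.04056, g' = -0.6001 → V/F = 0.4324
  V/F = 0.4324: g = -0.00052, g' = -0.5870 → V/F = 0.4315
Converged at V/F = 0.4315.
Compositions from xᵢ = zᵢ/(1+V/F(Kᵢ−1)), yᵢ = Kᵢxᵢ:
  A: x = 0.0756, y = 0.2109
  B: x = 0.2010, y = 0.4080
  C: x = 0.2671, y = 0.2351
  D: x = 0.4563, y = 0.1460

V/F = 0.4315, x_D = 0.4563, y_D = 0.1460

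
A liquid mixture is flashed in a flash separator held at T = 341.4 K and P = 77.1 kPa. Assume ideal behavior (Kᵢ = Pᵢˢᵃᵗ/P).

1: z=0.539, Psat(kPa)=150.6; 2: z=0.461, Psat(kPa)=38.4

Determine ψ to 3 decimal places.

ψ = 0.590

Raoult's law: Kᵢ = Pᵢˢᵃᵗ/P = Pᵢˢᵃᵗ/77.1.
  K_1 = 150.6/77.1 = 1.95331, K_2 = 38.4/77.1 = 0.49805
Binary case is linear: z₁(K₁−1)(1+ψ(K₂−1)) + z₂(K₂−1)(1+ψ(K₁−1)) = 0
⇒ ψ = [z₁(K₁−1)+z₂(K₂−1)] / [−(K₁−1)(K₂−1)] = 0.2824/0.4785 = 0.590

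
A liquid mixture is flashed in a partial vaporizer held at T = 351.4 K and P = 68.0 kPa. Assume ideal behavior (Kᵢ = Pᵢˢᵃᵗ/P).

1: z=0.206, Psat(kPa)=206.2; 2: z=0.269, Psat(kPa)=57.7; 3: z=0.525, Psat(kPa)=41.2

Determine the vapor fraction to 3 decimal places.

Raoult's law: Kᵢ = Pᵢˢᵃᵗ/P = Pᵢˢᵃᵗ/68.0.
  K_1 = 206.2/68.0 = 3.03235, K_2 = 57.7/68.0 = 0.84853, K_3 = 41.2/68.0 = 0.60588
Material balance + equilibrium reduce to Σ zᵢ(Kᵢ−1)/(1+ψ(Kᵢ−1)) = 0.
Feasibility: ΣzᵢKᵢ = 1.171, Σzᵢ/Kᵢ = 1.251 — both > 1, two phases present.
Newton–Raphson from ψ = 0.5:
  ψ = 0.500: g = -0.0941, g' = -0.343 → ψ = 0.226
  ψ = 0.226: g = 0.0178, g' = -0.505 → ψ = 0.261
  ψ = 0.261: g = 0.0006, g' = -0.471 → ψ = 0.262
Converged at ψ = 0.262.

ψ = 0.262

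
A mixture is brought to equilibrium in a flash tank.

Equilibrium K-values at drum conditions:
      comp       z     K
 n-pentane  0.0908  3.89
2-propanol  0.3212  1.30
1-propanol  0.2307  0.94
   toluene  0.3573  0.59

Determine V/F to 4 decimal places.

V/F = 0.4701

Material balance + equilibrium reduce to Σ zᵢ(Kᵢ−1)/(1+V/F(Kᵢ−1)) = 0.
Check two-phase: ΣzᵢKᵢ = 1.1984 > 1 and Σzᵢ/Kᵢ = 1.1214 > 1, so g(0) = 0.1984 > 0 and g(1) = -0.1214 < 0.
Iterate (Newton) starting at V/F = 0.38:
  V/F = 0.3800: g = 0.02387, g' = -0.2807 → V/F = 0.4650
  V/F = 0.4650: g = 0.00127, g' = -0.2529 → V/F = 0.4701
Converged at V/F = 0.4701.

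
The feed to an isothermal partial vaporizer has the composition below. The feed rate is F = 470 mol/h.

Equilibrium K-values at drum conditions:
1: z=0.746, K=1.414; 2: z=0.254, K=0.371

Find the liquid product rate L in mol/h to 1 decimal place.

L = 200.9 mol/h

Newton iteration, ψ⁰ = 0.41:
  ψ = 0.410: g = 0.0487, g' = -0.276 → ψ = 0.587
  ψ = 0.587: g = -0.0047, g' = -0.335 → ψ = 0.573
  ψ = 0.573: g = -0.0000, g' = -0.329 → ψ = 0.572
Converged at ψ = 0.572.
Then V = ψ·F = 0.5725·470 = 269.1 mol/h and L = F − V = 200.9 mol/h.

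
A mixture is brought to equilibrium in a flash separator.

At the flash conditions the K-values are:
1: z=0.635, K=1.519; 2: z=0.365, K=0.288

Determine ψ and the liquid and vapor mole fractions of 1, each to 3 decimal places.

ψ = 0.189, x_1 = 0.578, y_1 = 0.879

Material balance + equilibrium reduce to Σ zᵢ(Kᵢ−1)/(1+ψ(Kᵢ−1)) = 0.
Check two-phase: ΣzᵢKᵢ = 1.070 > 1 and Σzᵢ/Kᵢ = 1.685 > 1, so g(0) = 0.070 > 0 and g(1) = -0.685 < 0.
Binary case is linear: z₁(K₁−1)(1+ψ(K₂−1)) + z₂(K₂−1)(1+ψ(K₁−1)) = 0
⇒ ψ = [z₁(K₁−1)+z₂(K₂−1)] / [−(K₁−1)(K₂−1)] = 0.0697/0.3695 = 0.189
Compositions from xᵢ = zᵢ/(1+ψ(Kᵢ−1)), yᵢ = Kᵢxᵢ:
  1: x = 0.578, y = 0.879
  2: x = 0.422, y = 0.121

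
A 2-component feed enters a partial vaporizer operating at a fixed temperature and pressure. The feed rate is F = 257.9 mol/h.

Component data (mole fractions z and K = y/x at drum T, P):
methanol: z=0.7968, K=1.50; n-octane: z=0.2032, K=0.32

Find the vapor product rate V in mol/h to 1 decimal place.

Material balance + equilibrium reduce to Σ zᵢ(Kᵢ−1)/(1+ψ(Kᵢ−1)) = 0.
Feasibility: ΣzᵢKᵢ = 1.2602, Σzᵢ/Kᵢ = 1.1662 — both > 1, two phases present.
Binary case is linear: z₁(K₁−1)(1+ψ(K₂−1)) + z₂(K₂−1)(1+ψ(K₁−1)) = 0
⇒ ψ = [z₁(K₁−1)+z₂(K₂−1)] / [−(K₁−1)(K₂−1)] = 0.26022/0.34000 = 0.7654
Then V = ψ·F = 0.7654·257.9 = 197.4 mol/h and L = F − V = 60.5 mol/h.

V = 197.4 mol/h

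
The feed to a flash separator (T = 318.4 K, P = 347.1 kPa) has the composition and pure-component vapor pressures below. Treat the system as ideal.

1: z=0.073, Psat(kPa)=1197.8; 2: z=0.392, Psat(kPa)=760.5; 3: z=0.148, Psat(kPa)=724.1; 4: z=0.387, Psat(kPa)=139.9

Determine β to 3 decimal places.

Raoult's law: Kᵢ = Pᵢˢᵃᵗ/P = Pᵢˢᵃᵗ/347.1.
  K_1 = 1197.8/347.1 = 3.45088, K_2 = 760.5/347.1 = 2.19101, K_3 = 724.1/347.1 = 2.08614, K_4 = 139.9/347.1 = 0.40305
Iterate (Newton) starting at β = 0.41:
  β = 0.410: g = 0.2083, g' = -0.685 → β = 0.714
  β = 0.714: g = 0.0054, g' = -0.695 → β = 0.722
Converged at β = 0.722.

β = 0.722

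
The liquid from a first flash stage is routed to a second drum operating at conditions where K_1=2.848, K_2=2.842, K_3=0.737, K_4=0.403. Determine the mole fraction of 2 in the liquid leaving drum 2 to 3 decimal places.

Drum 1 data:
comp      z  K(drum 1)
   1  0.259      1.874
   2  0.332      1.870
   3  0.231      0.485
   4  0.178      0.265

Drum 1:
Newton–Raphson from ψ₁ = 0.55:
  ψ₁ = 0.550: g = -0.0373, g' = -0.595 → ψ₁ = 0.487
  ψ₁ = 0.487: g = -0.0010, g' = -0.564 → ψ₁ = 0.485
Converged at ψ₁ = 0.485.
Drum-1 compositions:
  1: x = 0.182, y = 0.341
  2: x = 0.233, y = 0.437
  3: x = 0.308, y = 0.149
  4: x = 0.277, y = 0.073
Drum-2 feed = drum-1 liquid: z₂ = (0.1819, 0.2334, 0.3080, 0.2767).
Drum 2:
Let ψ₂ = V/F and solve Σ zᵢ(Kᵢ−1)/(1+ψ₂(Kᵢ−1)) = 0.
Check two-phase: ΣzᵢKᵢ = 1.520 > 1 and Σzᵢ/Kᵢ = 1.251 > 1, so g(0) = 0.520 > 0 and g(1) = -0.251 < 0.
Newton–Raphson from ψ₂ = 0.61:
  ψ₂ = 0.610: g = 0.0041, g' = -0.587 → ψ₂ = 0.617
Converged at ψ₂ = 0.617.
  1: x = 0.085, y = 0.242
  2: x = 0.109, y = 0.310
  3: x = 0.368, y = 0.271
  4: x = 0.438, y = 0.177

x_2 (drum 2) = 0.109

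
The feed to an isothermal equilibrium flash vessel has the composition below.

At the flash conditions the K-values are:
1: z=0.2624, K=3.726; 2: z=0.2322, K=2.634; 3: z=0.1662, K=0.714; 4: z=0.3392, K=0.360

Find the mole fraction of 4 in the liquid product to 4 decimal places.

Let ψ = V/F and solve Σ zᵢ(Kᵢ−1)/(1+ψ(Kᵢ−1)) = 0.
Feasibility: ΣzᵢKᵢ = 1.8301, Σzᵢ/Kᵢ = 1.3336 — both > 1, two phases present.
Newton iteration, ψ⁰ = 0.5:
  ψ = 0.5000: g = 0.13681, g' = -0.8560 → ψ = 0.6598
  ψ = 0.6598: g = 0.00379, g' = -0.8294 → ψ = 0.6644
Converged at ψ = 0.6644.
Compositions from xᵢ = zᵢ/(1+ψ(Kᵢ−1)), yᵢ = Kᵢxᵢ:
  1: x = 0.0933, y = 0.3478
  2: x = 0.1113, y = 0.2933
  3: x = 0.2052, y = 0.1465
  4: x = 0.5901, y = 0.2124

x_4 = 0.5901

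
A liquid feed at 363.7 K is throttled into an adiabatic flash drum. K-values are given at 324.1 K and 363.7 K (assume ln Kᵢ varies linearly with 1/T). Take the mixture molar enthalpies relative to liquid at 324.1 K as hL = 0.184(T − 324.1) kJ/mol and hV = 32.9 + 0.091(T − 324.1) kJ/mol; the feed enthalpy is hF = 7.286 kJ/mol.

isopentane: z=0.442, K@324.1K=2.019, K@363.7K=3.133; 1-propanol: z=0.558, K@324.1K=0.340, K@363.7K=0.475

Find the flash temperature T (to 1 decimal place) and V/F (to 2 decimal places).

T = 328.9 K, V/F = 0.20

Adiabatic flash: solve Rachford–Rice at each trial T, then check hF = ψ·hV(T) + (1−ψ)·hL(T).
  T = 324.1 K: K = (2.019, 0.340), RR gives ψ = 0.122, H_out = 4.017 kJ/mol
  T = 363.7 K: K = (3.133, 0.475), RR gives ψ = 0.580, H_out = 24.241 kJ/mol
  T = 343.9 K: K = (2.547, 0.406), RR gives ψ = 0.383, H_out = 15.542 kJ/mol
  T = 334.0 K: K = (2.276, 0.372), RR gives ψ = 0.267, H_out = 10.354 kJ/mol
  T = 329.1 K: K = (2.147, 0.356), RR gives ψ = 0.200, H_out = 7.406 kJ/mol
  T = 326.6 K: K = (2.082, 0.348), RR gives ψ = 0.162, H_out = 5.767 kJ/mol
  T = 327.9 K: K = (2.116, 0.352), RR gives ψ = 0.182, H_out = 6.632 kJ/mol
Linear interpolation between T = 327.9 (H_out = 6.632) and T = 329.1 (H_out = 7.406) on hF = 7.286 gives T ≈ 328.9 K, at which ψ = 0.20.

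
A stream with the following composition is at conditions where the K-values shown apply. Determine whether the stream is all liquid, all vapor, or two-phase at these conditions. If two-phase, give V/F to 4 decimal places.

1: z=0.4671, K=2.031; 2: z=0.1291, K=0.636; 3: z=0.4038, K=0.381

two-phase, V/F = 0.3149

ΣzᵢKᵢ = 1.1846; Σzᵢ/Kᵢ = 1.4928.
Both exceed 1, so a two-phase solution exists.
Rachford–Rice: g(ψ) = Σ zᵢ(Kᵢ−1)/(1+ψ(Kᵢ−1)) = 0.
Iterate (Newton) starting at ψ = 0.39:
  ψ = 0.3900: g = -0.04079, g' = -0.5447 → ψ = 0.3151
  ψ = 0.3151: g = -0.00011, g' = -0.5435 → ψ = 0.3149
Converged at ψ = 0.3149.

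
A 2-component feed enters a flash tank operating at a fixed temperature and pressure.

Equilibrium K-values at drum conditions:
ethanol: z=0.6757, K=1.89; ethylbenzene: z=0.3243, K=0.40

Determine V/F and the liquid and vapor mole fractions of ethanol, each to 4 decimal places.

Rachford–Rice: g(V/F) = Σ zᵢ(Kᵢ−1)/(1+V/F(Kᵢ−1)) = 0.
Feasibility: ΣzᵢKᵢ = 1.4068, Σzᵢ/Kᵢ = 1.1683 — both > 1, two phases present.
Iterate (Newton) starting at V/F = 0.38:
  V/F = 0.3800: g = 0.19734, g' = -0.4948 → V/F = 0.7789
  V/F = 0.7789: g = -0.01011, g' = -0.5981 → V/F = 0.7620
  V/F = 0.7620: g = -0.00010, g' = -0.5863 → V/F = 0.7618
Converged at V/F = 0.7618.
Compositions from xᵢ = zᵢ/(1+V/F(Kᵢ−1)), yᵢ = Kᵢxᵢ:
  ethanol: x = 0.4027, y = 0.7611
  ethylbenzene: x = 0.5973, y = 0.2389

V/F = 0.7618, x_ethanol = 0.4027, y_ethanol = 0.7611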